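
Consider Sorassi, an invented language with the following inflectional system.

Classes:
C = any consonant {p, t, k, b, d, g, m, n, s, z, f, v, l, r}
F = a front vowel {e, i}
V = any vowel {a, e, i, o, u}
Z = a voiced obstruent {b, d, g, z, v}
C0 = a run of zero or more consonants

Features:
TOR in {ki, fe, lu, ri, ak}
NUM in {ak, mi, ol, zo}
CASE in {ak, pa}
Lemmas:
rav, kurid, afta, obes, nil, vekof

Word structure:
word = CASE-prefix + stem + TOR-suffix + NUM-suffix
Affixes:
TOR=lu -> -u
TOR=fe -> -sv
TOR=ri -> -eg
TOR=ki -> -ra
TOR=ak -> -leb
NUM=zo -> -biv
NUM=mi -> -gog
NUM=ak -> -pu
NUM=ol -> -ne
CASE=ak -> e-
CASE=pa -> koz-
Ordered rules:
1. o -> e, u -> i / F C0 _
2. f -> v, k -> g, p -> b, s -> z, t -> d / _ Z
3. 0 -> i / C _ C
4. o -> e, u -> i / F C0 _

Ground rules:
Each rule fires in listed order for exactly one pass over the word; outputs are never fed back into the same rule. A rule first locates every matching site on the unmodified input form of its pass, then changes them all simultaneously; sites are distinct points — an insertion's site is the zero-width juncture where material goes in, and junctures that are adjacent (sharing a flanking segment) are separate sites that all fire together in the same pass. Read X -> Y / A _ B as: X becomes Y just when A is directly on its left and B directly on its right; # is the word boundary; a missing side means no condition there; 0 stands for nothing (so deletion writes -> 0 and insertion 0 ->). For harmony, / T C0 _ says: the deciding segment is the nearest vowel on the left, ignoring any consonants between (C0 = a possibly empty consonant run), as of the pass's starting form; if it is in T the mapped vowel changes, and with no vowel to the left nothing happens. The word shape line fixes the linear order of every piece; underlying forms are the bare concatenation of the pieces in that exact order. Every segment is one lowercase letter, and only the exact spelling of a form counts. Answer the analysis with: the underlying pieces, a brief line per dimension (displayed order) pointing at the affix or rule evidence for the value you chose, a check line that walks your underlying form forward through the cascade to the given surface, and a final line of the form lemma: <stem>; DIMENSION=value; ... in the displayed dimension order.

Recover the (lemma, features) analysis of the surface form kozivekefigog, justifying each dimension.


underlying: koz-vekof-u-gog
TOR=lu - signalled by the affix -u
NUM=mi - signalled by the affix -gog
CASE=pa - signalled by the affix koz-
check: kozvekofugog -> kozvekefugog -> kozvekefugog -> kozivekefugog -> kozivekefigog
lemma: vekof; TOR=lu; NUM=mi; CASE=pa


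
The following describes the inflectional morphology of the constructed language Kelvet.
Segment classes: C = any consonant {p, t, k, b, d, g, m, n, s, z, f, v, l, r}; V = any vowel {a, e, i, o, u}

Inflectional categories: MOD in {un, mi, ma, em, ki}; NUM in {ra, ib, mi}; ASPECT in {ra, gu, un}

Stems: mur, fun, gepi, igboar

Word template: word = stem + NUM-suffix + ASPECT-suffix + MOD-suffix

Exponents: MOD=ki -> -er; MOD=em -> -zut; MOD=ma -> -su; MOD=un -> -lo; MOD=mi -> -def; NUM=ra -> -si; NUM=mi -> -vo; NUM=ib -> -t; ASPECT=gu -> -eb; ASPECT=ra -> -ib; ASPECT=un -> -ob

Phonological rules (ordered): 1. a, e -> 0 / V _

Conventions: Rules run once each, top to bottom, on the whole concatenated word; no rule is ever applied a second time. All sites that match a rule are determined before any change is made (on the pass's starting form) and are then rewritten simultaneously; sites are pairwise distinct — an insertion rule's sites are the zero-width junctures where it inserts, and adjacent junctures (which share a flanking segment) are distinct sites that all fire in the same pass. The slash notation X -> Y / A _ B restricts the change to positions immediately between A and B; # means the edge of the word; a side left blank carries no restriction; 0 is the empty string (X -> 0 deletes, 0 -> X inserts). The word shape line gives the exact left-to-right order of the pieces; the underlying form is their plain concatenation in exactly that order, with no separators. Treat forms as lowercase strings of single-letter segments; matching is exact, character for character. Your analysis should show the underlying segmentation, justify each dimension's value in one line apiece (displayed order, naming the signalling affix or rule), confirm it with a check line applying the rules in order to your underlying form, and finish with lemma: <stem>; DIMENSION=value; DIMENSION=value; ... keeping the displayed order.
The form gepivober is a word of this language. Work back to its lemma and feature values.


underlying: gepi-vo-eb-er
MOD=ki - signalled by the affix -er
NUM=mi - signalled by the affix -vo
ASPECT=gu - signalled by the affix -eb
check: gepivoeber -> gepivober
lemma: gepi; MOD=ki; NUM=mi; ASPECT=gu


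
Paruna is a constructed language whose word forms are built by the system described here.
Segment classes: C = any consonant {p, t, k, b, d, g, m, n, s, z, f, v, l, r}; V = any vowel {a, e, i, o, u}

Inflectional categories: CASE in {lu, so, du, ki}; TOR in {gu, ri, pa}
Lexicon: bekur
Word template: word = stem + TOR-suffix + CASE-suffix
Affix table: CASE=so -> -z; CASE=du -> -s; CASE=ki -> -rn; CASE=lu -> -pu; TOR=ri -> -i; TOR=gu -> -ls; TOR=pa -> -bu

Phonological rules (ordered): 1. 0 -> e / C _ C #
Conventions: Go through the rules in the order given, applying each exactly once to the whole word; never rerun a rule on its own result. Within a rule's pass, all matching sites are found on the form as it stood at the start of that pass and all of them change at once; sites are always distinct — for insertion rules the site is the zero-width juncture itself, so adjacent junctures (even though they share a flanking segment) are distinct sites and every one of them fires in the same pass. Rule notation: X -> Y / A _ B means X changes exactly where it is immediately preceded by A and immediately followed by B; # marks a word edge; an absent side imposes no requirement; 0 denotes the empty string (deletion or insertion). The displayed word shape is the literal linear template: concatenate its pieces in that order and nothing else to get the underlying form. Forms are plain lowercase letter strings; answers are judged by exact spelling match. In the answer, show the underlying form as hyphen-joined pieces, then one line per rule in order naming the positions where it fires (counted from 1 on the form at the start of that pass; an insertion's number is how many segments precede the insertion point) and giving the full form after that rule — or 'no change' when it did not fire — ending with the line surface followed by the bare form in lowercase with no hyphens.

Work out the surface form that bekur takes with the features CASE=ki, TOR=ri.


underlying: bekur-i-rn
1. 0 -> e / C _ C #: inserts after position(s) 7: bekuriren
surface: bekuriren


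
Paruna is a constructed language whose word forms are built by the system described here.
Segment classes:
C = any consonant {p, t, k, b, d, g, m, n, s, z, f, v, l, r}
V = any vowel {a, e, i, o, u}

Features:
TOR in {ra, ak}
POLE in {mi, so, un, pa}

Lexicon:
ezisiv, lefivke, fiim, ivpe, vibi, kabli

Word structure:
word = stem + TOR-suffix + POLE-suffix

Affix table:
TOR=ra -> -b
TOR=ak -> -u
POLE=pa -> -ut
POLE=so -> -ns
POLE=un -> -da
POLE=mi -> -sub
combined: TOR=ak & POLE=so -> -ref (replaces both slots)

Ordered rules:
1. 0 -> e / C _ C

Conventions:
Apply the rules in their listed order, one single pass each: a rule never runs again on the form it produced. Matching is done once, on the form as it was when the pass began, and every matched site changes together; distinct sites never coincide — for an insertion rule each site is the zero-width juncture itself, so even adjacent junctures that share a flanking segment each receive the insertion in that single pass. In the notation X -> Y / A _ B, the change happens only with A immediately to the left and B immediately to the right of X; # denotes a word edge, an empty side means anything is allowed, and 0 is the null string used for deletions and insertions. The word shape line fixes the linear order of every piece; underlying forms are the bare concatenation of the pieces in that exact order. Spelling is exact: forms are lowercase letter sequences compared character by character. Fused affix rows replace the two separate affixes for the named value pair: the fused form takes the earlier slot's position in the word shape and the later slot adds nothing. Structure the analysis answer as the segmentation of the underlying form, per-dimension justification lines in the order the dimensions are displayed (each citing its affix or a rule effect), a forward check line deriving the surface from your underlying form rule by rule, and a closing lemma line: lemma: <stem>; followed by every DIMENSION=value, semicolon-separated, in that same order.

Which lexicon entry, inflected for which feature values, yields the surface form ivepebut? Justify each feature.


underlying: ivpe-b-ut
TOR=ra - signalled by the affix -b
POLE=pa - signalled by the affix -ut
check: ivpebut -> ivepebut
lemma: ivpe; TOR=ra; POLE=pa


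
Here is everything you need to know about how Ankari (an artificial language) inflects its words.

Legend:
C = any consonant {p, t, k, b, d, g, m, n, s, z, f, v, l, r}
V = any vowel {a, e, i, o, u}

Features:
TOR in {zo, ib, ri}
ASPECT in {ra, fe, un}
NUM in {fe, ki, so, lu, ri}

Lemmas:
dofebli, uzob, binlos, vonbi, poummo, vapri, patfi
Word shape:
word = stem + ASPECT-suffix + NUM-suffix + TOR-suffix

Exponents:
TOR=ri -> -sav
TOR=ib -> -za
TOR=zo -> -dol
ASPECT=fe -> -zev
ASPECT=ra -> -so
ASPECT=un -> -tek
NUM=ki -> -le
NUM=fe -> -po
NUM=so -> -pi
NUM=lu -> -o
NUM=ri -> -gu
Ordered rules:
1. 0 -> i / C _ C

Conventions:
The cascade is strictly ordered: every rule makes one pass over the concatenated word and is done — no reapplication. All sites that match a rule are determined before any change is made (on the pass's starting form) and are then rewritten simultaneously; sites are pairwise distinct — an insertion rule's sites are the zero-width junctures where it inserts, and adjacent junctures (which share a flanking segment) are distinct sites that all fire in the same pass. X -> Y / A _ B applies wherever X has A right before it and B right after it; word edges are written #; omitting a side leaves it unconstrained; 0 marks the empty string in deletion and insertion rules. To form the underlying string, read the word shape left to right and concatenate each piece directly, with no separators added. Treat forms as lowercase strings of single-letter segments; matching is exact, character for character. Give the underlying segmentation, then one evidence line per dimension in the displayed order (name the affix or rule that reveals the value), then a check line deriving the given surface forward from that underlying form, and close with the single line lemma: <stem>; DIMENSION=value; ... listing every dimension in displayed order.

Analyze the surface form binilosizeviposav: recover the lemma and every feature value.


underlying: binlos-zev-po-sav
TOR=ri - signalled by the affix -sav
ASPECT=fe - signalled by the affix -zev
NUM=fe - signalled by the affix -po
check: binloszevposav -> binilosizeviposav
lemma: binlos; TOR=ri; ASPECT=fe; NUM=fe


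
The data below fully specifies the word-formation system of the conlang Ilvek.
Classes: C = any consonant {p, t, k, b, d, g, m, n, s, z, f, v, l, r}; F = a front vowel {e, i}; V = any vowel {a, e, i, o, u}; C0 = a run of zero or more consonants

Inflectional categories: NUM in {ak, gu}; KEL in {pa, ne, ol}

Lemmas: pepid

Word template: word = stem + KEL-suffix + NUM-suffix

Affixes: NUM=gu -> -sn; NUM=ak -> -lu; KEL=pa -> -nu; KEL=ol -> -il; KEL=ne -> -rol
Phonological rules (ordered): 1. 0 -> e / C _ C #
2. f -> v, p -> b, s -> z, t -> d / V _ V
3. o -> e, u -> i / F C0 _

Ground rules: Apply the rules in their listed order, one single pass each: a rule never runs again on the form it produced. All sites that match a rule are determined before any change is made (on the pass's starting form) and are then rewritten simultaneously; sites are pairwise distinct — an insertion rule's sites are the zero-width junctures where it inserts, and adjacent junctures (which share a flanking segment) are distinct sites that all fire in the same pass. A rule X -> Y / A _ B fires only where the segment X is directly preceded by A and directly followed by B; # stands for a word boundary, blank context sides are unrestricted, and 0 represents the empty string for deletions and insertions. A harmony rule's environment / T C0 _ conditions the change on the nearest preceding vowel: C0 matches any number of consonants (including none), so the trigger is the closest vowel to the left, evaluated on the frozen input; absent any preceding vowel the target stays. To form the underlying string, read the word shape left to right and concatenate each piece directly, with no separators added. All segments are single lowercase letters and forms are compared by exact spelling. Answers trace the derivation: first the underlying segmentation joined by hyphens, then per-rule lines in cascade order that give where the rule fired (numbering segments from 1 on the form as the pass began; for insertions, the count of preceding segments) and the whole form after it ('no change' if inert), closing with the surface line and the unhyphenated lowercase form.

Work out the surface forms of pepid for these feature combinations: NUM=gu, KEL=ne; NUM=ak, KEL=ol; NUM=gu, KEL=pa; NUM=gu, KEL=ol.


cell NUM=gu, KEL=ne:
underlying: pepid-rol-sn
1. 0 -> e / C _ C #: inserts after position(s) 9: pepidrolsen
2. f -> v, p -> b, s -> z, t -> d / V _ V: fires at position(s) 3: pebidrolsen
3. o -> e, u -> i / F C0 _: fires at position(s) 7: pebidrelsen
surface: pebidrelsen

cell NUM=ak, KEL=ol:
underlying: pepid-il-lu
1. 0 -> e / C _ C #: no change
2. f -> v, p -> b, s -> z, t -> d / V _ V: fires at position(s) 3: pebidillu
3. o -> e, u -> i / F C0 _: fires at position(s) 9: pebidilli
surface: pebidilli

cell NUM=gu, KEL=pa:
underlying: pepid-nu-sn
1. 0 -> e / C _ C #: inserts after position(s) 8: pepidnusen
2. f -> v, p -> b, s -> z, t -> d / V _ V: fires at position(s) 3, 8: pebidnuzen
3. o -> e, u -> i / F C0 _: fires at position(s) 7: pebidnizen
surface: pebidnizen

cell NUM=gu, KEL=ol:
underlying: pepid-il-sn
1. 0 -> e / C _ C #: inserts after position(s) 8: pepidilsen
2. f -> v, p -> b, s -> z, t -> d / V _ V: fires at position(s) 3: pebidilsen
3. o -> e, u -> i / F C0 _: no change
surface: pebidilsen


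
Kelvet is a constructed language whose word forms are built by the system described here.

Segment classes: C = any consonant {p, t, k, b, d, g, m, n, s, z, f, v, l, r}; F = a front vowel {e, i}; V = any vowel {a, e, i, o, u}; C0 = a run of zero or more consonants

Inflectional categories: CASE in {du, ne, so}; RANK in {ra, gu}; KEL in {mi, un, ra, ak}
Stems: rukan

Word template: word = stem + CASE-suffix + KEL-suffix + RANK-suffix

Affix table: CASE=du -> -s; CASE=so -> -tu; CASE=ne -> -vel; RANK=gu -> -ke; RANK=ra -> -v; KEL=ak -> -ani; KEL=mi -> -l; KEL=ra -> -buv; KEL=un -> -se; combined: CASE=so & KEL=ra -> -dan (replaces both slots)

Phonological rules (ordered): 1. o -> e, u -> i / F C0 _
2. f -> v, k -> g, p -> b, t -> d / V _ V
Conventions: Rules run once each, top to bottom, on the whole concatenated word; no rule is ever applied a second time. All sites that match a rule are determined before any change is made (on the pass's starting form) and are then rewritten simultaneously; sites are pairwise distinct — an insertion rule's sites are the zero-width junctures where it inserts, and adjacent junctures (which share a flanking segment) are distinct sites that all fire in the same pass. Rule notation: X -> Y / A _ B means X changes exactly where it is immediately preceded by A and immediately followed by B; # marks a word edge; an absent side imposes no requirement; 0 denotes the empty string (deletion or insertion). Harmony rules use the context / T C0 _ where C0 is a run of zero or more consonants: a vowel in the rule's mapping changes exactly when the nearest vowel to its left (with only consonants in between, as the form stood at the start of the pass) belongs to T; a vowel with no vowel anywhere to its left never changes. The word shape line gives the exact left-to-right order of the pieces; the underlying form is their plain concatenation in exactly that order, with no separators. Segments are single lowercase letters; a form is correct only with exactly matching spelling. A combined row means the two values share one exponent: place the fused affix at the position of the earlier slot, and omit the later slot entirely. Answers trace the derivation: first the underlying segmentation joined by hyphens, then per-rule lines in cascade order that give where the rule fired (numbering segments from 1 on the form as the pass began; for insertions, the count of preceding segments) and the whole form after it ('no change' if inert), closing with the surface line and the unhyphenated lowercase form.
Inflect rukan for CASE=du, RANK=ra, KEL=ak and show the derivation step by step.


underlying: rukan-s-ani-v
1. o -> e, u -> i / F C0 _: no change
2. f -> v, k -> g, p -> b, t -> d / V _ V: fires at position(s) 3: rugansaniv
surface: rugansaniv


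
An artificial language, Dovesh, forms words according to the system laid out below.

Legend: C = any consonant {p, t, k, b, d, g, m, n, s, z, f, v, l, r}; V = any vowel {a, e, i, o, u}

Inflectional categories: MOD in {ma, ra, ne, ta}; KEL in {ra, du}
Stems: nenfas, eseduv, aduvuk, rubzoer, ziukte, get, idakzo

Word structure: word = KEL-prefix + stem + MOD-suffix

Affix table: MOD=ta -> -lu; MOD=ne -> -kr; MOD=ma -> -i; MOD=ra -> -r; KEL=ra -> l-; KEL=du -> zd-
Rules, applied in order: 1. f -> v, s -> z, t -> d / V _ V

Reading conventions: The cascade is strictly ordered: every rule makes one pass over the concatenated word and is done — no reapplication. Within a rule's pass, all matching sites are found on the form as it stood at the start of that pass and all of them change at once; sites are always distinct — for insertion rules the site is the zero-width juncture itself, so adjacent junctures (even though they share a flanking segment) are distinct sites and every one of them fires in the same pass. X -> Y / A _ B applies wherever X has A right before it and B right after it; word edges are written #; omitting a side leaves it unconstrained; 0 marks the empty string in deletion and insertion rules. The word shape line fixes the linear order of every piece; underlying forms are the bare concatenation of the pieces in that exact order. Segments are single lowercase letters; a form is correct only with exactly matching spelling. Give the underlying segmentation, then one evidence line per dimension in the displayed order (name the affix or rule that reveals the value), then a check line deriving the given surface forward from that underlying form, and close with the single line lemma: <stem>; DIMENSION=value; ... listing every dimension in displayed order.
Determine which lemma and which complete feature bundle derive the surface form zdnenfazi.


underlying: zd-nenfas-i
MOD=ma - signalled by the affix -i
KEL=du - signalled by the affix zd-
check: zdnenfasi -> zdnenfazi
lemma: nenfas; MOD=ma; KEL=du


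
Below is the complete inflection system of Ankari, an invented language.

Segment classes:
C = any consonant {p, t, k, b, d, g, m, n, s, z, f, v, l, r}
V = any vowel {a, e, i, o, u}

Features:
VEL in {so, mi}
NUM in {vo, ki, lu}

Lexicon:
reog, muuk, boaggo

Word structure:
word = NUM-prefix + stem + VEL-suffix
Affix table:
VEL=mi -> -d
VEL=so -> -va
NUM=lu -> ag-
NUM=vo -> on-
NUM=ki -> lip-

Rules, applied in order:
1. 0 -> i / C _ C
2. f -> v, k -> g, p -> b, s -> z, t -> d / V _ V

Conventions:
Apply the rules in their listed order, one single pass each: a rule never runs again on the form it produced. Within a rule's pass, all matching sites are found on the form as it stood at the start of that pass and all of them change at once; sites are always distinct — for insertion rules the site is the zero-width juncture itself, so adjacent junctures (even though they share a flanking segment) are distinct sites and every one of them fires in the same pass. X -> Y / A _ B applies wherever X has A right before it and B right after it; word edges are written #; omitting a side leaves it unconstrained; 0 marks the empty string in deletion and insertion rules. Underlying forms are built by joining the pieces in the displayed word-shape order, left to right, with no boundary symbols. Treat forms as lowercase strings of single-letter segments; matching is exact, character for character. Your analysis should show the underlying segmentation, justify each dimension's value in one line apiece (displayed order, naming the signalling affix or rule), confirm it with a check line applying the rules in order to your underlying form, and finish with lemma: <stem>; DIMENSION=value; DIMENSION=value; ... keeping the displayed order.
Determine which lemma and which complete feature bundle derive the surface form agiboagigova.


underlying: ag-boaggo-va
VEL=so - signalled by the affix -va
NUM=lu - signalled by the affix ag-
check: agboaggova -> agiboagigova -> agiboagigova
lemma: boaggo; VEL=so; NUM=lu


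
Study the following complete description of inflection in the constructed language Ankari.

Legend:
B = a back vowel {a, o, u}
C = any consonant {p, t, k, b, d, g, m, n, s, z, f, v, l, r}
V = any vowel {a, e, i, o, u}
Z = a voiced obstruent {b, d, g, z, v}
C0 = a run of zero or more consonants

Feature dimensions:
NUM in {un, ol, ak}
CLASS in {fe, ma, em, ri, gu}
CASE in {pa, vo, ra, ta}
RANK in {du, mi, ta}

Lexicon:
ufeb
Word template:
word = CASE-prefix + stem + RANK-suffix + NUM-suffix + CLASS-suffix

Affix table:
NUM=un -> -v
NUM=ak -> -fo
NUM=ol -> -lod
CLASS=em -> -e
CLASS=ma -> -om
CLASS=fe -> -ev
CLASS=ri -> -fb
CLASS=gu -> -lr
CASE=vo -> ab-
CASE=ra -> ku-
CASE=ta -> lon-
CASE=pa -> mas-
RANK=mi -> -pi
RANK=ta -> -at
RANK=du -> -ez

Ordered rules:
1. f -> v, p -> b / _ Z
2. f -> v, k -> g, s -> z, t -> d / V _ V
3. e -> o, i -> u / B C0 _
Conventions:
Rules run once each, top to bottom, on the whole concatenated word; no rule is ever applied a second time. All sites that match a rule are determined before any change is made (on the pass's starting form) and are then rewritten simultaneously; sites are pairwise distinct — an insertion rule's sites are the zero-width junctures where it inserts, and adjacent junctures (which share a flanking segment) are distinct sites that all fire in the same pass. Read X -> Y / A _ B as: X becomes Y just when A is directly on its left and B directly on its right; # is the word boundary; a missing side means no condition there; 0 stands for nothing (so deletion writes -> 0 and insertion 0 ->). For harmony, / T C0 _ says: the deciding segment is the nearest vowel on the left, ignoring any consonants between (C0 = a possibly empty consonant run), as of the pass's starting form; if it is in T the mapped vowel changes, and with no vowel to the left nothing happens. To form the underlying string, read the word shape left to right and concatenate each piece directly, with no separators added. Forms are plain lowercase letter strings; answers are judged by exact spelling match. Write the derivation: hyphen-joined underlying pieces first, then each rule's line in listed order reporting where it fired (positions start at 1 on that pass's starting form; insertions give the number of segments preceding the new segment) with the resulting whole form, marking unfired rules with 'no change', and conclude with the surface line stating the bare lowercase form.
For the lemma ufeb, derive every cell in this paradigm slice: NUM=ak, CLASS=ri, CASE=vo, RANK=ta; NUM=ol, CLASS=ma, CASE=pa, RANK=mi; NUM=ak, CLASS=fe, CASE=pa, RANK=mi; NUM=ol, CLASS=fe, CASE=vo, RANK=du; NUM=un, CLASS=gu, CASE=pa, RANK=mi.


cell NUM=ak, CLASS=ri, CASE=vo, RANK=ta:
underlying: ab-ufeb-at-fo-fb
1. f -> v, p -> b / _ Z: fires at position(s) 11: abufebatfovb
2. f -> v, k -> g, s -> z, t -> d / V _ V: fires at position(s) 4: abuvebatfovb
3. e -> o, i -> u / B C0 _: fires at position(s) 5: abuvobatfovb
surface: abuvobatfovb

cell NUM=ol, CLASS=ma, CASE=pa, RANK=mi:
underlying: mas-ufeb-pi-lod-om
1. f -> v, p -> b / _ Z: no change
2. f -> v, k -> g, s -> z, t -> d / V _ V: fires at position(s) 3, 5: mazuvebpilodom
3. e -> o, i -> u / B C0 _: fires at position(s) 6: mazuvobpilodom
surface: mazuvobpilodom

cell NUM=ak, CLASS=fe, CASE=pa, RANK=mi:
underlying: mas-ufeb-pi-fo-ev
1. f -> v, p -> b / _ Z: no change
2. f -> v, k -> g, s -> z, t -> d / V _ V: fires at position(s) 3, 5, 10: mazuvebpivoev
3. e -> o, i -> u / B C0 _: fires at position(s) 6, 12: mazuvobpivoov
surface: mazuvobpivoov

cell NUM=ol, CLASS=fe, CASE=vo, RANK=du:
underlying: ab-ufeb-ez-lod-ev
1. f -> v, p -> b / _ Z: no change
2. f -> v, k -> g, s -> z, t -> d / V _ V: fires at position(s) 4: abuvebezlodev
3. e -> o, i -> u / B C0 _: fires at position(s) 5, 12: abuvobezlodov
surface: abuvobezlodov

cell NUM=un, CLASS=gu, CASE=pa, RANK=mi:
underlying: mas-ufeb-pi-v-lr
1. f -> v, p -> b / _ Z: no change
2. f -> v, k -> g, s -> z, t -> d / V _ V: fires at position(s) 3, 5: mazuvebpivlr
3. e -> o, i -> u / B C0 _: fires at position(s) 6: mazuvobpivlr
surface: mazuvobpivlr


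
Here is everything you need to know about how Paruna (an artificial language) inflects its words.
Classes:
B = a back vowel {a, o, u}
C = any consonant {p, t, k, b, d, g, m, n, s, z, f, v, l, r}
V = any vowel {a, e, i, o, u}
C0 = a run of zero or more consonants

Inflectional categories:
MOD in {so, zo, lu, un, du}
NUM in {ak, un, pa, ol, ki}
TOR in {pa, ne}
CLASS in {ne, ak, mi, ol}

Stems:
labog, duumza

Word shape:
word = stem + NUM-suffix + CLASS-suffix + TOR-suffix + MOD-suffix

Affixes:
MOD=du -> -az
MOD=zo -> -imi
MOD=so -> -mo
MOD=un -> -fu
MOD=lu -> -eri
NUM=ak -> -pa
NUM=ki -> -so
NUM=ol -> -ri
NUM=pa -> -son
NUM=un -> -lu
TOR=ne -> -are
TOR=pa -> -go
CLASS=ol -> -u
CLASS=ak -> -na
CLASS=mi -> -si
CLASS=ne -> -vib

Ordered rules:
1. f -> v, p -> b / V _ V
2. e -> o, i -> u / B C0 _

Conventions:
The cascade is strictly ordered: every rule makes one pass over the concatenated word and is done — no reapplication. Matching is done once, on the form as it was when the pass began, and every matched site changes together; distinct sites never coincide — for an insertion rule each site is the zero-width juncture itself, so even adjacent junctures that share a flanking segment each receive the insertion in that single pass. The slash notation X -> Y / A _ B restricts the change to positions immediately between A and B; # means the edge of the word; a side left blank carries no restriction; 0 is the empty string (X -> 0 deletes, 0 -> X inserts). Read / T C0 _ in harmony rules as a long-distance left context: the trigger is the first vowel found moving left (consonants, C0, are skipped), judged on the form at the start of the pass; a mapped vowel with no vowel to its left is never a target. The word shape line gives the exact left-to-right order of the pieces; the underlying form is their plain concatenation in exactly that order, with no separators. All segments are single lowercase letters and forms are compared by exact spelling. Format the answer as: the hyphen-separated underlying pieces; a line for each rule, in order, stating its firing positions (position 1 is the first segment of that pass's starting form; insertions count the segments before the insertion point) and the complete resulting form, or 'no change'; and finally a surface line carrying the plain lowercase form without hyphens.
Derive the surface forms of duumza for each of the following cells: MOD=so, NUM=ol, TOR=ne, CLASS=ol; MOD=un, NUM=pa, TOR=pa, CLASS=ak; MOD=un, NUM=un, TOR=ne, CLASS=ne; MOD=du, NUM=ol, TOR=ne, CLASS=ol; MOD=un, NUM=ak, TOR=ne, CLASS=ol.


cell MOD=so, NUM=ol, TOR=ne, CLASS=ol:
underlying: duumza-ri-u-are-mo
1. f -> v, p -> b / V _ V: no change
2. e -> o, i -> u / B C0 _: fires at position(s) 8, 12: duumzaruuaromo
surface: duumzaruuaromo

cell MOD=un, NUM=pa, TOR=pa, CLASS=ak:
underlying: duumza-son-na-go-fu
1. f -> v, p -> b / V _ V: fires at position(s) 14: duumzasonnagovu
2. e -> o, i -> u / B C0 _: no change
surface: duumzasonnagovu

cell MOD=un, NUM=un, TOR=ne, CLASS=ne:
underlying: duumza-lu-vib-are-fu
1. f -> v, p -> b / V _ V: fires at position(s) 15: duumzaluvibarevu
2. e -> o, i -> u / B C0 _: fires at position(s) 10, 14: duumzaluvubarovu
surface: duumzaluvubarovu

cell MOD=du, NUM=ol, TOR=ne, CLASS=ol:
underlying: duumza-ri-u-are-az
1. f -> v, p -> b / V _ V: no change
2. e -> o, i -> u / B C0 _: fires at position(s) 8, 12: duumzaruuaroaz
surface: duumzaruuaroaz

cell MOD=un, NUM=ak, TOR=ne, CLASS=ol:
underlying: duumza-pa-u-are-fu
1. f -> v, p -> b / V _ V: fires at position(s) 7, 13: duumzabauarevu
2. e -> o, i -> u / B C0 _: fires at position(s) 12: duumzabauarovu
surface: duumzabauarovu


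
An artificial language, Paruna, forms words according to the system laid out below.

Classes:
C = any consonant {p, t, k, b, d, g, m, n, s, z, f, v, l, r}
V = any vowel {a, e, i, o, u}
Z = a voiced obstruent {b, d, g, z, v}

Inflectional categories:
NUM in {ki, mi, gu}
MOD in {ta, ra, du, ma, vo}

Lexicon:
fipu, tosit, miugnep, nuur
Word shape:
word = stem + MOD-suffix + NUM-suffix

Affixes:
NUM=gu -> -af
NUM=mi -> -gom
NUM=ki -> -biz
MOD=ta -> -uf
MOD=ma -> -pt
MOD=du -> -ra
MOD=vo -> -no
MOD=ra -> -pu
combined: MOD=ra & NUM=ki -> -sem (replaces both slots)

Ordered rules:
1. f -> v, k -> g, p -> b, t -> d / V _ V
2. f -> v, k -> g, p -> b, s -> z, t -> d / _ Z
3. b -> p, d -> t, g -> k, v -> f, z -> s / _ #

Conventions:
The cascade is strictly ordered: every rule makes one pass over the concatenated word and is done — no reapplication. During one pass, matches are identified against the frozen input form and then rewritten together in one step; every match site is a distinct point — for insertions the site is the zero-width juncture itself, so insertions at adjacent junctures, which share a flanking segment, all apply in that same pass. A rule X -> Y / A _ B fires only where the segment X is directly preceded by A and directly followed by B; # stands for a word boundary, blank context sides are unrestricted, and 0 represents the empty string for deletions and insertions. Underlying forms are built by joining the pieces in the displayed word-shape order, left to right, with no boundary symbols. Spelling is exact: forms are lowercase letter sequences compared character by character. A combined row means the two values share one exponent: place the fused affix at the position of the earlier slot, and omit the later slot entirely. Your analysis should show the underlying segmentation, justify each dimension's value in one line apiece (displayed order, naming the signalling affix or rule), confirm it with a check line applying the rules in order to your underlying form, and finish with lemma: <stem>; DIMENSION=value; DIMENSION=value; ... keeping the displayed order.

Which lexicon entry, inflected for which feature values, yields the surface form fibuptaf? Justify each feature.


underlying: fipu-pt-af
NUM=gu - signalled by the affix -af
MOD=ma - signalled by the affix -pt
check: fipuptaf -> fibuptaf -> fibuptaf -> fibuptaf
lemma: fipu; NUM=gu; MOD=ma


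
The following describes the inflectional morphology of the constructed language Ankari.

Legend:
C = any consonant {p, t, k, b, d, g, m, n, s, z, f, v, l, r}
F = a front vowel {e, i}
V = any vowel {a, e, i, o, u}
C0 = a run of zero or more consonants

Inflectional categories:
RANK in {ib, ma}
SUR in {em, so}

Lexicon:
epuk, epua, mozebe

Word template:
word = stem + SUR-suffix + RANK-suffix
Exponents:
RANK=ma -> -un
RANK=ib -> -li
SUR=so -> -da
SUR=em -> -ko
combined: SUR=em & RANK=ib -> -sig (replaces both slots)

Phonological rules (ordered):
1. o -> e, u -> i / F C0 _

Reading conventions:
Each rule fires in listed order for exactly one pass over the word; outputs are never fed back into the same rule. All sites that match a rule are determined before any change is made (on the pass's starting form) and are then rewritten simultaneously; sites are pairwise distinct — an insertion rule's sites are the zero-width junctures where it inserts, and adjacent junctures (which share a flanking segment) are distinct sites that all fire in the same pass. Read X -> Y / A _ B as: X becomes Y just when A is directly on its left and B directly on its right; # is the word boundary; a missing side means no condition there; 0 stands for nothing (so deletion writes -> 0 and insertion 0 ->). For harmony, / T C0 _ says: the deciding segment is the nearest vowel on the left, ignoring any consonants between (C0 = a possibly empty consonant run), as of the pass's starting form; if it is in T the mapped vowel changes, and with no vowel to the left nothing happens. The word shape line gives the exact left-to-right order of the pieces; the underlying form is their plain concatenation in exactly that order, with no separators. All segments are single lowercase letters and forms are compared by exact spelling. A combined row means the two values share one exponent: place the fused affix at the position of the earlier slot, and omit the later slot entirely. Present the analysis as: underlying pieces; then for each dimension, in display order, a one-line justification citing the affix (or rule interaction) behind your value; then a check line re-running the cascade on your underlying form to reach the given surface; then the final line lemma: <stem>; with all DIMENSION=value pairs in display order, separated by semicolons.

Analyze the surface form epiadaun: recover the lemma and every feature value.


underlying: epua-da-un
RANK=ma - signalled by the affix -un
SUR=so - signalled by the affix -da
check: epuadaun -> epiadaun
lemma: epua; RANK=ma; SUR=so


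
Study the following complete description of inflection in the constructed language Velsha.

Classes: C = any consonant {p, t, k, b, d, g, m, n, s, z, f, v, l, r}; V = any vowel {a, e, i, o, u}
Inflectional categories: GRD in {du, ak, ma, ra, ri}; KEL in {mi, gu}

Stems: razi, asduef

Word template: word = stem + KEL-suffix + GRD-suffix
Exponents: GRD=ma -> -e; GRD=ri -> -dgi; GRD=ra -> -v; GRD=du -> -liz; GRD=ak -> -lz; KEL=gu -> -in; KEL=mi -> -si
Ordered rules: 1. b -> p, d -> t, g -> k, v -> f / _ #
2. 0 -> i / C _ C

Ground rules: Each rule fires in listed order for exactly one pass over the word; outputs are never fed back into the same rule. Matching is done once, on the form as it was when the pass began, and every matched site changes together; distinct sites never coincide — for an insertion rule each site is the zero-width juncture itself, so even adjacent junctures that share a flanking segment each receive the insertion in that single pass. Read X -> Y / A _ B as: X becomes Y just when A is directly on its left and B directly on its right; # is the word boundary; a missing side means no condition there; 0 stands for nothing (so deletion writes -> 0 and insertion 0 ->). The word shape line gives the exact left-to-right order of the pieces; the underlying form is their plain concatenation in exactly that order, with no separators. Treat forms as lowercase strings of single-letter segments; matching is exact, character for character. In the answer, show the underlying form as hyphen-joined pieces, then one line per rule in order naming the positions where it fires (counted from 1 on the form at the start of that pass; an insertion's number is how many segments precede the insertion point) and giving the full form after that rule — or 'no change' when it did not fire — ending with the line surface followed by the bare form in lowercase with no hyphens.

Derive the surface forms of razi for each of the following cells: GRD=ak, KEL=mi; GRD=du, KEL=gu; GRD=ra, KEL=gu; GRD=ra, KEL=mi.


cell GRD=ak, KEL=mi:
underlying: razi-si-lz
1. b -> p, d -> t, g -> k, v -> f / _ #: no change
2. 0 -> i / C _ C: inserts after position(s) 7: razisiliz
surface: razisiliz

cell GRD=du, KEL=gu:
underlying: razi-in-liz
1. b -> p, d -> t, g -> k, v -> f / _ #: no change
2. 0 -> i / C _ C: inserts after position(s) 6: raziiniliz
surface: raziiniliz

cell GRD=ra, KEL=gu:
underlying: razi-in-v
1. b -> p, d -> t, g -> k, v -> f / _ #: fires at position(s) 7: raziinf
2. 0 -> i / C _ C: inserts after position(s) 6: raziinif
surface: raziinif

cell GRD=ra, KEL=mi:
underlying: razi-si-v
1. b -> p, d -> t, g -> k, v -> f / _ #: fires at position(s) 7: razisif
2. 0 -> i / C _ C: no change
surface: razisif


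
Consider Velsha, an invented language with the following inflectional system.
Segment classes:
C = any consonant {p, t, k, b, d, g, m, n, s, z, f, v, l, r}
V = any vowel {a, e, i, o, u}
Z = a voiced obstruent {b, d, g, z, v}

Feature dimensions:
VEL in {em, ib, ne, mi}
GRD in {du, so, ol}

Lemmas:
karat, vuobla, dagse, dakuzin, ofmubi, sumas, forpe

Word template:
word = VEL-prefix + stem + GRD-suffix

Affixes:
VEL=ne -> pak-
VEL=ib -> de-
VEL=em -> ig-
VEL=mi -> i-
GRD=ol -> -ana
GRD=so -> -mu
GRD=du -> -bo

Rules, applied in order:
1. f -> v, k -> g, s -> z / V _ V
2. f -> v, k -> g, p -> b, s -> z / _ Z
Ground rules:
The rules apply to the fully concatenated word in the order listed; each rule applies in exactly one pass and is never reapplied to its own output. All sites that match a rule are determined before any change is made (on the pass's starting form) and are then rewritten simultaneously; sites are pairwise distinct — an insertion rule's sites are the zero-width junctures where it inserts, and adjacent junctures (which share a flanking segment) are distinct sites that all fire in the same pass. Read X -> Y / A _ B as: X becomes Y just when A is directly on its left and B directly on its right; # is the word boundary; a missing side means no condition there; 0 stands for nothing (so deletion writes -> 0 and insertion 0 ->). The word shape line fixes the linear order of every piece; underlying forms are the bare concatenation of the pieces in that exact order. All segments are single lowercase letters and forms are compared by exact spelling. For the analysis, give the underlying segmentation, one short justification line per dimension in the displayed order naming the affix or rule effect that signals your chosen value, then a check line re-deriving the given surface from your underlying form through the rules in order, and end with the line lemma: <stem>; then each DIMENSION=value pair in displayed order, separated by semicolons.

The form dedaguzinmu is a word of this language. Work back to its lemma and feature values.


underlying: de-dakuzin-mu
VEL=ib - signalled by the affix de-
GRD=so - signalled by the affix -mu
check: dedakuzinmu -> dedaguzinmu -> dedaguzinmu
lemma: dakuzin; VEL=ib; GRD=so


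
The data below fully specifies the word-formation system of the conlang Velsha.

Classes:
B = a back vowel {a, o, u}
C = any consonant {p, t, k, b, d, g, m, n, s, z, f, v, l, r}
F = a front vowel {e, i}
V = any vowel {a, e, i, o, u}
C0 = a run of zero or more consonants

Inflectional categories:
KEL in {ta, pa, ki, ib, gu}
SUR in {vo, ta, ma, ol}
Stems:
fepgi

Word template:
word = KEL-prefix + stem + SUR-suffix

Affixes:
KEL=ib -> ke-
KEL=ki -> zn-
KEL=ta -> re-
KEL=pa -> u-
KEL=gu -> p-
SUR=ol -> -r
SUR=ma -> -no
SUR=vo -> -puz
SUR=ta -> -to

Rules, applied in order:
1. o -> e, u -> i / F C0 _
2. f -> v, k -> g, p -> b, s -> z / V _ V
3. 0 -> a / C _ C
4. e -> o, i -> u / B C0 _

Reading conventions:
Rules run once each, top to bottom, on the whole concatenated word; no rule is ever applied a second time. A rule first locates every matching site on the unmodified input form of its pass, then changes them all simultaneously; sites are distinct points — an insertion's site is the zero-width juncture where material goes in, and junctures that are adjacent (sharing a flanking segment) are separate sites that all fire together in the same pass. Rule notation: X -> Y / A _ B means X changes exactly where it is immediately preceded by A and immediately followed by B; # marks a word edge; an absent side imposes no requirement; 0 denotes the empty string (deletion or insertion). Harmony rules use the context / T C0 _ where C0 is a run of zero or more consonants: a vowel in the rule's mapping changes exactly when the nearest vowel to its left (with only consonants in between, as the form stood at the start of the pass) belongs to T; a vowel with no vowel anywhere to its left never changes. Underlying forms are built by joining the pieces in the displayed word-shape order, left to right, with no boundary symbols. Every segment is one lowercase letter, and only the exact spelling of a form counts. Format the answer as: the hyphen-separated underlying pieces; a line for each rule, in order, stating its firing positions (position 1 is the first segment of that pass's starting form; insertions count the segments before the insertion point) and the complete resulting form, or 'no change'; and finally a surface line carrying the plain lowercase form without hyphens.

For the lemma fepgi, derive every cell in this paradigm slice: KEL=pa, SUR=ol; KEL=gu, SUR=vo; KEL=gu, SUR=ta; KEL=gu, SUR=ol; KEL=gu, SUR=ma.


cell KEL=pa, SUR=ol:
underlying: u-fepgi-r
1. o -> e, u -> i / F C0 _: no change
2. f -> v, k -> g, p -> b, s -> z / V _ V: fires at position(s) 2: uvepgir
3. 0 -> a / C _ C: inserts after position(s) 4: uvepagir
4. e -> o, i -> u / B C0 _: fires at position(s) 3, 7: uvopagur
surface: uvopagur

cell KEL=gu, SUR=vo:
underlying: p-fepgi-puz
1. o -> e, u -> i / F C0 _: fires at position(s) 8: pfepgipiz
2. f -> v, k -> g, p -> b, s -> z / V _ V: fires at position(s) 7: pfepgibiz
3. 0 -> a / C _ C: inserts after position(s) 1, 4: pafepagibiz
4. e -> o, i -> u / B C0 _: fires at position(s) 4, 8: pafopagubiz
surface: pafopagubiz

cell KEL=gu, SUR=ta:
underlying: p-fepgi-to
1. o -> e, u -> i / F C0 _: fires at position(s) 8: pfepgite
2. f -> v, k -> g, p -> b, s -> z / V _ V: no change
3. 0 -> a / C _ C: inserts after position(s) 1, 4: pafepagite
4. e -> o, i -> u / B C0 _: fires at position(s) 4, 8: pafopagute
surface: pafopagute

cell KEL=gu, SUR=ol:
underlying: p-fepgi-r
1. o -> e, u -> i / F C0 _: no change
2. f -> v, k -> g, p -> b, s -> z / V _ V: no change
3. 0 -> a / C _ C: inserts after position(s) 1, 4: pafepagir
4. e -> o, i -> u / B C0 _: fires at position(s) 4, 8: pafopagur
surface: pafopagur

cell KEL=gu, SUR=ma:
underlying: p-fepgi-no
1. o -> e, u -> i / F C0 _: fires at position(s) 8: pfepgine
2. f -> v, k -> g, p -> b, s -> z / V _ V: no change
3. 0 -> a / C _ C: inserts after position(s) 1, 4: pafepagine
4. e -> o, i -> u / B C0 _: fires at position(s) 4, 8: pafopagune
surface: pafopagune
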